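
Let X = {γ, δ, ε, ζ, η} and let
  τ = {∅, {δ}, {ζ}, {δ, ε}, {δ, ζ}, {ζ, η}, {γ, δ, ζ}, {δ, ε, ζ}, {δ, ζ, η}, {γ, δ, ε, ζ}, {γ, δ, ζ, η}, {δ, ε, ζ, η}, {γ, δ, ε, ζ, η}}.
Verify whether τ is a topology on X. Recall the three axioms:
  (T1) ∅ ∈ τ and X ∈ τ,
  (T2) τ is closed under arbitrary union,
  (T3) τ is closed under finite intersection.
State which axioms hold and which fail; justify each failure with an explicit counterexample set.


τ IS a topology on X.

Axiom (T1): ∅ ∈ τ? Yes; X ∈ τ? Yes.
Axiom (T2/T3): check pairwise unions and intersections of members of τ.
All pairwise intersections and unions checked — each lies in τ. Therefore τ satisfies (T1), (T2), (T3): it IS a topology on X.


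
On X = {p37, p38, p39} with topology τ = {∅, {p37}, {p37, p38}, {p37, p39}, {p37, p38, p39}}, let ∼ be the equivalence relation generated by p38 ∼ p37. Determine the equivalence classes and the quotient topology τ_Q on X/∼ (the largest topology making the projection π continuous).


X/∼ = {[p37=p38], [p39]}; |τ_Q| = 3.

Equivalence classes: [p37=p38], [p39].
Quotient map π: X → X/∼ sends p37 ↦ [p37=p38], p38 ↦ [p37=p38], p39 ↦ [p39].
For each subset V ⊆ X/∼, compute π^{-1}(V) ⊆ X and check whether π^{-1}(V) ∈ τ. V is open in τ_Q iff π^{-1}(V) ∈ τ.
  V = {}: π^{-1}(V) = ∅ ∈ τ ✓.
  V = {[p37=p38]}: π^{-1}(V) = {p37, p38} ∈ τ ✓.
  V = {[p39]}: π^{-1}(V) = {p39} ∉ τ ✗.
  V = {[p37=p38], [p39]}: π^{-1}(V) = {p37, p38, p39} ∈ τ ✓.
Open sets in the quotient: τ_Q = {{}, {[p37=p38]}, {[p37=p38], [p39]}} (3 elements).


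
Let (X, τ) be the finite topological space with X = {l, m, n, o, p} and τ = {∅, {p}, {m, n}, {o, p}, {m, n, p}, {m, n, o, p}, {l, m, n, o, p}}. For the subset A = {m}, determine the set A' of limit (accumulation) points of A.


A' = {l, n}

For each x ∈ X, list the open sets U ∈ τ with x ∈ U, then check whether U ∩ (A ∖ {x}) ≠ ∅ for every such U.
  x = l: opens ∋ x are {l, m, n, o, p}; each meets A ∖ {l}, so x IS a limit point.
  x = m: open {m, n} ∋ x has {m, n} ∩ (A ∖ {m}) = ∅, so x is NOT a limit point.
  x = n: opens ∋ x are {m, n}, {m, n, p}, {m, n, o, p}, {l, m, n, o, p}; each meets A ∖ {n}, so x IS a limit point.
  x = o: open {o, p} ∋ x has {o, p} ∩ (A ∖ {o}) = ∅, so x is NOT a limit point.
  x = p: open {p} ∋ x has {p} ∩ (A ∖ {p}) = ∅, so x is NOT a limit point.
Collecting: A' = {l, n}.


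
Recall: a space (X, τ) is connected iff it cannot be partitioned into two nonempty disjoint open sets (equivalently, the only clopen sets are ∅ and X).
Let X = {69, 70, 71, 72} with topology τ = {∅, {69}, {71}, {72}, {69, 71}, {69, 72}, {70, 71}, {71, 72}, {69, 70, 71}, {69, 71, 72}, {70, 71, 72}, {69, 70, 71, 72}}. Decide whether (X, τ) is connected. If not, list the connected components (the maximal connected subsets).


(X, τ) is disconnected; components = [{69}, {72}, {70, 71}].

Find clopen sets (U ∈ τ with X ∖ U ∈ τ):
  U = ∅, X ∖ U = {69, 70, 71, 72} — both open, so U is clopen.
  U = {69}, X ∖ U = {70, 71, 72} — both open, so U is clopen.
  U = {72}, X ∖ U = {69, 70, 71} — both open, so U is clopen.
  U = {69, 72}, X ∖ U = {70, 71} — both open, so U is clopen.
  U = {70, 71}, X ∖ U = {69, 72} — both open, so U is clopen.
  U = {69, 70, 71}, X ∖ U = {72} — both open, so U is clopen.
  U = {70, 71, 72}, X ∖ U = {69} — both open, so U is clopen.
  U = {69, 70, 71, 72}, X ∖ U = ∅ — both open, so U is clopen.
Nontrivial clopen(s) exist: e.g. {70, 71}. So (X, τ) is disconnected.
Compute connected components by grouping points that agree on all clopens:
  component: {69}
  component: {72}
  component: {70, 71}


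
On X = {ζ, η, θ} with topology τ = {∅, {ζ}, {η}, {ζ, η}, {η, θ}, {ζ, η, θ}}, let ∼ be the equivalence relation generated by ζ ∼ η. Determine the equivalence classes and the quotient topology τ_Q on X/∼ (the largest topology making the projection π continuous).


X/∼ = {[ζ=η], [θ]}; |τ_Q| = 3.

Equivalence classes: [ζ=η], [θ].
Quotient map π: X → X/∼ sends ζ ↦ [ζ=η], η ↦ [ζ=η], θ ↦ [θ].
For each subset V ⊆ X/∼, compute π^{-1}(V) ⊆ X and check whether π^{-1}(V) ∈ τ. V is open in τ_Q iff π^{-1}(V) ∈ τ.
  V = {}: π^{-1}(V) = ∅ ∈ τ ✓.
  V = {[ζ=η]}: π^{-1}(V) = {ζ, η} ∈ τ ✓.
  V = {[θ]}: π^{-1}(V) = {θ} ∉ τ ✗.
  V = {[ζ=η], [θ]}: π^{-1}(V) = {ζ, η, θ} ∈ τ ✓.
Open sets in the quotient: τ_Q = {{}, {[ζ=η]}, {[ζ=η], [θ]}} (3 elements).


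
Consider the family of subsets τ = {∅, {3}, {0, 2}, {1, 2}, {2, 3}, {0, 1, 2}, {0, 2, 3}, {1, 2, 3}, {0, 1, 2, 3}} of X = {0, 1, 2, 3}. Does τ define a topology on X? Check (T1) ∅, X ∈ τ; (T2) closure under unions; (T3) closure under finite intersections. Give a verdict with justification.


τ is NOT a topology on X.

Axiom (T1): ∅ ∈ τ? Yes; X ∈ τ? Yes.
Axiom (T2/T3): check pairwise unions and intersections of members of τ.
Counterexample for (T3): {0, 2} ∩ {1, 2} = {2} ∉ τ. Therefore τ is NOT a topology.


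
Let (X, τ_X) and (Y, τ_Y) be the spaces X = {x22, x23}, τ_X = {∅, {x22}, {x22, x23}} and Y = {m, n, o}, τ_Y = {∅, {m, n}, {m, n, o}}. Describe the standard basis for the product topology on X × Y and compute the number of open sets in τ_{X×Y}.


Basis B = {∅ × ∅, {x22} × {m, n}, {x22} × {m, n, o}, {x22, x23} × {m, n}, {x22, x23} × {m, n, o}}; |τ_{X×Y}| = 6.

Enumerate products U × V with U ∈ τ_X, V ∈ τ_Y (deduplicated):
  ∅ × ∅ = {} (∅)
  {x22} × {m, n} = {(x22,m), (x22,n)}
  {x22} × {m, n, o} = {(x22,m), (x22,n), (x22,o)}
  {x22, x23} × {m, n} = {(x22,m), (x22,n), (x23,m), (x23,n)}
  {x22, x23} × {m, n, o} = {(x22,m), (x22,n), (x22,o), (x23,m), (x23,n), (x23,o)}
These 5 distinct sets form the basis B.
Close under arbitrary unions to get τ_{X×Y}; counting gives |τ_{X×Y}| = 6.


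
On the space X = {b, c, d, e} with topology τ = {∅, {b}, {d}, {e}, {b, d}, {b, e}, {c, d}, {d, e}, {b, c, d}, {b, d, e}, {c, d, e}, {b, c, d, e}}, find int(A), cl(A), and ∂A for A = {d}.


int(A) = {d}, cl(A) = {c, d}, ∂A = {c}.

Closed sets in (X, τ) are complements of opens:
  closed(X, τ) = {∅, {b}, {c}, {e}, {b, c}, {b, e}, {c, d}, {c, e}, {b, c, d}, {b, c, e}, {c, d, e}, {b, c, d, e}}.
int(A) = ⋃ {U ∈ τ : U ⊆ A}. Opens contained in A: ∅, {d}.
Taking the union of these: int(A) = {d}.
cl(A) = ⋂ {C closed : A ⊆ C}. Closed sets containing A: {c, d}, {b, c, d}, {c, d, e}, {b, c, d, e}.
Intersecting these: cl(A) = {c, d}.
∂A = cl(A) ∖ int(A) = {c, d} ∖ {d} = {c}.


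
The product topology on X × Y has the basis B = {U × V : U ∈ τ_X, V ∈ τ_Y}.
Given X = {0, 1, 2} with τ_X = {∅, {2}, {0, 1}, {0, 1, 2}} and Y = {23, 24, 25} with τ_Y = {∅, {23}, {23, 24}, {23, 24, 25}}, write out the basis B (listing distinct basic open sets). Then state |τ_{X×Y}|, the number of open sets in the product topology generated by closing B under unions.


Basis B = {∅ × ∅, {2} × {23}, {0, 1} × {23}, {2} × {23, 24}, {0, 1, 2} × {23}, {2} × {23, 24, 25}, {0, 1} × {23, 24}, {0, 1} × {23, 24, 25}, {0, 1, 2} × {23, 24}, {0, 1, 2} × {23, 24, 25}}; |τ_{X×Y}| = 16.

Enumerate products U × V with U ∈ τ_X, V ∈ τ_Y (deduplicated):
  ∅ × ∅ = {} (∅)
  {2} × {23} = {(2,23)}
  {0, 1} × {23} = {(0,23), (1,23)}
  {2} × {23, 24} = {(2,23), (2,24)}
  {0, 1, 2} × {23} = {(0,23), (1,23), (2,23)}
  {2} × {23, 24, 25} = {(2,23), (2,24), (2,25)}
  {0, 1} × {23, 24} = {(0,23), (0,24), (1,23), (1,24)}
  {0, 1} × {23, 24, 25} = {(0,23), (0,24), (0,25), (1,23), (1,24), (1,25)}
  {0, 1, 2} × {23, 24} = {(0,23), (0,24), (1,23), (1,24), (2,23), (2,24)}
  {0, 1, 2} × {23, 24, 25} = {(0,23), (0,24), (0,25), (1,23), (1,24), (1,25), (2,23), (2,24), (2,25)}
These 10 distinct sets form the basis B.
Close under arbitrary unions to get τ_{X×Y}; counting gives |τ_{X×Y}| = 16.


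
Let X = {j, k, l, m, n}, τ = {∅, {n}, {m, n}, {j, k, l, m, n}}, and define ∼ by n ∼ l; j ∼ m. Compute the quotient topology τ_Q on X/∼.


X/∼ = {[j=m], [k], [l=n]}; |τ_Q| = 2.

Equivalence classes: [j=m], [k], [l=n].
Quotient map π: X → X/∼ sends j ↦ [j=m], k ↦ [k], l ↦ [l=n], m ↦ [j=m], n ↦ [l=n].
For each subset V ⊆ X/∼, compute π^{-1}(V) ⊆ X and check whether π^{-1}(V) ∈ τ. V is open in τ_Q iff π^{-1}(V) ∈ τ.
  V = {}: π^{-1}(V) = ∅ ∈ τ ✓.
  V = {[j=m]}: π^{-1}(V) = {j, m} ∉ τ ✗.
  V = {[k]}: π^{-1}(V) = {k} ∉ τ ✗.
  V = {[j=m], [k]}: π^{-1}(V) = {j, k, m} ∉ τ ✗.
  V = {[l=n]}: π^{-1}(V) = {l, n} ∉ τ ✗.
  V = {[j=m], [l=n]}: π^{-1}(V) = {j, l, m, n} ∉ τ ✗.
  V = {[k], [l=n]}: π^{-1}(V) = {k, l, n} ∉ τ ✗.
  V = {[j=m], [k], [l=n]}: π^{-1}(V) = {j, k, l, m, n} ∈ τ ✓.
Open sets in the quotient: τ_Q = {{}, {[j=m], [k], [l=n]}} (2 elements).


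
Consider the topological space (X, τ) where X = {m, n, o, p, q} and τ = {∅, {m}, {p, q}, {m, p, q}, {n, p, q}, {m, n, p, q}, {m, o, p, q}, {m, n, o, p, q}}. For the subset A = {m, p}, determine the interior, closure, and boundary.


int(A) = {m}, cl(A) = {m, n, o, p, q}, ∂A = {n, o, p, q}.

Closed sets in (X, τ) are complements of opens:
  closed(X, τ) = {∅, {n}, {o}, {m, o}, {n, o}, {m, n, o}, {n, o, p, q}, {m, n, o, p, q}}.
int(A) = ⋃ {U ∈ τ : U ⊆ A}. Opens contained in A: ∅, {m}.
Taking the union of these: int(A) = {m}.
cl(A) = ⋂ {C closed : A ⊆ C}. Closed sets containing A: {m, n, o, p, q}.
Intersecting these: cl(A) = {m, n, o, p, q}.
∂A = cl(A) ∖ int(A) = {m, n, o, p, q} ∖ {m} = {n, o, p, q}.


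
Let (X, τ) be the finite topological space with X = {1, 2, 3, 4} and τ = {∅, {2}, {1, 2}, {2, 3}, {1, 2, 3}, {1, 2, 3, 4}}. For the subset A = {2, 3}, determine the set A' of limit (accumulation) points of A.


A' = {1, 3, 4}

For each x ∈ X, list the open sets U ∈ τ with x ∈ U, then check whether U ∩ (A ∖ {x}) ≠ ∅ for every such U.
  x = 1: opens ∋ x are {1, 2}, {1, 2, 3}, {1, 2, 3, 4}; each meets A ∖ {1}, so x IS a limit point.
  x = 2: open {2} ∋ x has {2} ∩ (A ∖ {2}) = ∅, so x is NOT a limit point.
  x = 3: opens ∋ x are {2, 3}, {1, 2, 3}, {1, 2, 3, 4}; each meets A ∖ {3}, so x IS a limit point.
  x = 4: opens ∋ x are {1, 2, 3, 4}; each meets A ∖ {4}, so x IS a limit point.
Collecting: A' = {1, 3, 4}.


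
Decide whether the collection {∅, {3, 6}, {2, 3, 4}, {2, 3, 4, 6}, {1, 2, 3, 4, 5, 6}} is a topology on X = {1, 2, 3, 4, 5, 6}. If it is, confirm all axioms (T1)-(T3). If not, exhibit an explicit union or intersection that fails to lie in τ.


τ is NOT a topology on X.

Axiom (T1): ∅ ∈ τ? Yes; X ∈ τ? Yes.
Axiom (T2/T3): check pairwise unions and intersections of members of τ.
Counterexample for (T3): {3, 6} ∩ {2, 3, 4} = {3} ∉ τ. Therefore τ is NOT a topology.


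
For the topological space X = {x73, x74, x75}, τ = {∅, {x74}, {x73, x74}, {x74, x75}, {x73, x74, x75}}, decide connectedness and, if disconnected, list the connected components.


(X, τ) is connected.

Find clopen sets (U ∈ τ with X ∖ U ∈ τ):
  U = ∅, X ∖ U = {x73, x74, x75} — both open, so U is clopen.
  U = {x73, x74, x75}, X ∖ U = ∅ — both open, so U is clopen.
Only trivial clopens (∅ and X) exist, so (X, τ) is connected.
Compute connected components by grouping points that agree on all clopens:
  component: {x73, x74, x75}


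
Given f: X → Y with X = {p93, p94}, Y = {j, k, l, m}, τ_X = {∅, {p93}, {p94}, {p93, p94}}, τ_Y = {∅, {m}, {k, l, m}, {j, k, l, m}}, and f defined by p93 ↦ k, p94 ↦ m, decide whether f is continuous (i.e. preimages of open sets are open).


f IS continuous.

Compute f^{-1}(U) for each U ∈ τ_Y:
  U = ∅: f^{-1}(U) = ∅ ∈ τ_X ✓.
  U = {m}: f^{-1}(U) = {p94} ∈ τ_X ✓.
  U = {k, l, m}: f^{-1}(U) = {p93, p94} ∈ τ_X ✓.
  U = {j, k, l, m}: f^{-1}(U) = {p93, p94} ∈ τ_X ✓.
Every preimage lies in τ_X, so f IS continuous.


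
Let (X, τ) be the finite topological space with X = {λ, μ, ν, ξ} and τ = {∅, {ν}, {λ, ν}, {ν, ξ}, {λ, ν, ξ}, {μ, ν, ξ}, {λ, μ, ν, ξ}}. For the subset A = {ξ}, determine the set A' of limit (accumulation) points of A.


A' = {μ}

For each x ∈ X, list the open sets U ∈ τ with x ∈ U, then check whether U ∩ (A ∖ {x}) ≠ ∅ for every such U.
  x = λ: open {λ, ν} ∋ x has {λ, ν} ∩ (A ∖ {λ}) = ∅, so x is NOT a limit point.
  x = μ: opens ∋ x are {μ, ν, ξ}, {λ, μ, ν, ξ}; each meets A ∖ {μ}, so x IS a limit point.
  x = ν: open {ν} ∋ x has {ν} ∩ (A ∖ {ν}) = ∅, so x is NOT a limit point.
  x = ξ: open {ν, ξ} ∋ x has {ν, ξ} ∩ (A ∖ {ξ}) = ∅, so x is NOT a limit point.
Collecting: A' = {μ}.


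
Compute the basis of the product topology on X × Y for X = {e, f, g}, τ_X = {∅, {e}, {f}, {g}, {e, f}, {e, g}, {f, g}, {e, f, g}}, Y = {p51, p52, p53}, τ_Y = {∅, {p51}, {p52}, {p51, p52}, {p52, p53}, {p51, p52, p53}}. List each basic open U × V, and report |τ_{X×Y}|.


Basis B = {∅ × ∅, {e} × {p51}, {e} × {p52}, {f} × {p51}, {f} × {p52}, {g} × {p51}, {g} × {p52}, {e} × {p51, p52}, {e, f} × {p51}, {e, g} × {p51}, {e} × {p52, p53}, {e, f} × {p52}, {e, g} × {p52}, {f} × {p51, p52}, {f, g} × {p51}, {f} × {p52, p53}, {f, g} × {p52}, {g} × {p51, p52}, {g} × {p52, p53}, {e} × {p51, p52, p53}, {e, f, g} × {p51}, {e, f, g} × {p52}, {f} × {p51, p52, p53}, {g} × {p51, p52, p53}, {e, f} × {p51, p52}, {e, g} × {p51, p52}, {e, f} × {p52, p53}, {e, g} × {p52, p53}, {f, g} × {p51, p52}, {f, g} × {p52, p53}, {e, f} × {p51, p52, p53}, {e, g} × {p51, p52, p53}, {e, f, g} × {p51, p52}, {e, f, g} × {p52, p53}, {f, g} × {p51, p52, p53}, {e, f, g} × {p51, p52, p53}}; |τ_{X×Y}| = 216.

Enumerate products U × V with U ∈ τ_X, V ∈ τ_Y (deduplicated):
  ∅ × ∅ = {} (∅)
  {e} × {p51} = {(e,p51)}
  {e} × {p52} = {(e,p52)}
  {f} × {p51} = {(f,p51)}
  {f} × {p52} = {(f,p52)}
  {g} × {p51} = {(g,p51)}
  {g} × {p52} = {(g,p52)}
  {e} × {p51, p52} = {(e,p51), (e,p52)}
  {e, f} × {p51} = {(e,p51), (f,p51)}
  {e, g} × {p51} = {(e,p51), (g,p51)}
  {e} × {p52, p53} = {(e,p52), (e,p53)}
  {e, f} × {p52} = {(e,p52), (f,p52)}
  {e, g} × {p52} = {(e,p52), (g,p52)}
  {f} × {p51, p52} = {(f,p51), (f,p52)}
  {f, g} × {p51} = {(f,p51), (g,p51)}
  {f} × {p52, p53} = {(f,p52), (f,p53)}
  {f, g} × {p52} = {(f,p52), (g,p52)}
  {g} × {p51, p52} = {(g,p51), (g,p52)}
  {g} × {p52, p53} = {(g,p52), (g,p53)}
  {e} × {p51, p52, p53} = {(e,p51), (e,p52), (e,p53)}
  {e, f, g} × {p51} = {(e,p51), (f,p51), (g,p51)}
  {e, f, g} × {p52} = {(e,p52), (f,p52), (g,p52)}
  {f} × {p51, p52, p53} = {(f,p51), (f,p52), (f,p53)}
  {g} × {p51, p52, p53} = {(g,p51), (g,p52), (g,p53)}
  {e, f} × {p51, p52} = {(e,p51), (e,p52), (f,p51), (f,p52)}
  {e, g} × {p51, p52} = {(e,p51), (e,p52), (g,p51), (g,p52)}
  {e, f} × {p52, p53} = {(e,p52), (e,p53), (f,p52), (f,p53)}
  {e, g} × {p52, p53} = {(e,p52), (e,p53), (g,p52), (g,p53)}
  {f, g} × {p51, p52} = {(f,p51), (f,p52), (g,p51), (g,p52)}
  {f, g} × {p52, p53} = {(f,p52), (f,p53), (g,p52), (g,p53)}
  {e, f} × {p51, p52, p53} = {(e,p51), (e,p52), (e,p53), (f,p51), (f,p52), (f,p53)}
  {e, g} × {p51, p52, p53} = {(e,p51), (e,p52), (e,p53), (g,p51), (g,p52), (g,p53)}
  {e, f, g} × {p51, p52} = {(e,p51), (e,p52), (f,p51), (f,p52), (g,p51), (g,p52)}
  {e, f, g} × {p52, p53} = {(e,p52), (e,p53), (f,p52), (f,p53), (g,p52), (g,p53)}
  {f, g} × {p51, p52, p53} = {(f,p51), (f,p52), (f,p53), (g,p51), (g,p52), (g,p53)}
  {e, f, g} × {p51, p52, p53} = {(e,p51), (e,p52), (e,p53), (f,p51), (f,p52), (f,p53), (g,p51), (g,p52), (g,p53)}
These 36 distinct sets form the basis B.
Close under arbitrary unions to get τ_{X×Y}; counting gives |τ_{X×Y}| = 216.


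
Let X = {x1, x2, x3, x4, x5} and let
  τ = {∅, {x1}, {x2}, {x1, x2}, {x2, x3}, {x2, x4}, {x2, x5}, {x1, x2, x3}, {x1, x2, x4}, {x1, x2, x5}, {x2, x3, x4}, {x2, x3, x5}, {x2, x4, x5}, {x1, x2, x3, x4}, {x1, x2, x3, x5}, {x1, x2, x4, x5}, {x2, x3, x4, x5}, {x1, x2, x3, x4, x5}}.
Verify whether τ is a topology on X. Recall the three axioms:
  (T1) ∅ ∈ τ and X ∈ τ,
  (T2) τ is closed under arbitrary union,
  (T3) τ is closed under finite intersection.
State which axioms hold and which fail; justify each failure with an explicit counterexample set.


τ IS a topology on X.

Axiom (T1): ∅ ∈ τ? Yes; X ∈ τ? Yes.
Axiom (T2/T3): check pairwise unions and intersections of members of τ.
All pairwise intersections and unions checked — each lies in τ. Therefore τ satisfies (T1), (T2), (T3): it IS a topology on X.


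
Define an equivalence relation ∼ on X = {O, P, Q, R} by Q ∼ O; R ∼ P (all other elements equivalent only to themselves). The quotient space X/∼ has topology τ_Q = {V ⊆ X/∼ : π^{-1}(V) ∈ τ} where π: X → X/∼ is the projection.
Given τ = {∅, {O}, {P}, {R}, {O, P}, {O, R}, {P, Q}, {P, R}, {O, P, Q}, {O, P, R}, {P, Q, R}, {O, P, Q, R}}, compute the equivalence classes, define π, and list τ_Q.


X/∼ = {[O=Q], [P=R]}; |τ_Q| = 3.

Equivalence classes: [O=Q], [P=R].
Quotient map π: X → X/∼ sends O ↦ [O=Q], P ↦ [P=R], Q ↦ [O=Q], R ↦ [P=R].
For each subset V ⊆ X/∼, compute π^{-1}(V) ⊆ X and check whether π^{-1}(V) ∈ τ. V is open in τ_Q iff π^{-1}(V) ∈ τ.
  V = {}: π^{-1}(V) = ∅ ∈ τ ✓.
  V = {[O=Q]}: π^{-1}(V) = {O, Q} ∉ τ ✗.
  V = {[P=R]}: π^{-1}(V) = {P, R} ∈ τ ✓.
  V = {[O=Q], [P=R]}: π^{-1}(V) = {O, P, Q, R} ∈ τ ✓.
Open sets in the quotient: τ_Q = {{}, {[P=R]}, {[O=Q], [P=R]}} (3 elements).


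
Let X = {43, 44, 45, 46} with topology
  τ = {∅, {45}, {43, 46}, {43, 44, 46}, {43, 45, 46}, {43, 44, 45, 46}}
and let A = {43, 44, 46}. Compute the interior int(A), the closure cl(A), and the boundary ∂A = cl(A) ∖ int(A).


int(A) = {43, 44, 46}, cl(A) = {43, 44, 46}, ∂A = ∅.

Closed sets in (X, τ) are complements of opens:
  closed(X, τ) = {∅, {44}, {45}, {44, 45}, {43, 44, 46}, {43, 44, 45, 46}}.
int(A) = ⋃ {U ∈ τ : U ⊆ A}. Opens contained in A: ∅, {43, 46}, {43, 44, 46}.
Taking the union of these: int(A) = {43, 44, 46}.
cl(A) = ⋂ {C closed : A ⊆ C}. Closed sets containing A: {43, 44, 46}, {43, 44, 45, 46}.
Intersecting these: cl(A) = {43, 44, 46}.
∂A = cl(A) ∖ int(A) = {43, 44, 46} ∖ {43, 44, 46} = ∅.


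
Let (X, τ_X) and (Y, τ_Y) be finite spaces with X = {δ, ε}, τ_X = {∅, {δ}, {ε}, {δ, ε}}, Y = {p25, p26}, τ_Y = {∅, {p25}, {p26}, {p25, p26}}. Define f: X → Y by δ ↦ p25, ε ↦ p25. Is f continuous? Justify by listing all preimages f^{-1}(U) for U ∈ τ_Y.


f IS continuous.

Compute f^{-1}(U) for each U ∈ τ_Y:
  U = ∅: f^{-1}(U) = ∅ ∈ τ_X ✓.
  U = {p25}: f^{-1}(U) = {δ, ε} ∈ τ_X ✓.
  U = {p26}: f^{-1}(U) = ∅ ∈ τ_X ✓.
  U = {p25, p26}: f^{-1}(U) = {δ, ε} ∈ τ_X ✓.
Every preimage lies in τ_X, so f IS continuous.


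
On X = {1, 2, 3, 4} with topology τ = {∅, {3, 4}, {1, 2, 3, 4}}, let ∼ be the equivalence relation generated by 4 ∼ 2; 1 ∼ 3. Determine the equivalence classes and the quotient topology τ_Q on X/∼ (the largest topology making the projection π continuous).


X/∼ = {[1=3], [2=4]}; |τ_Q| = 2.

Equivalence classes: [1=3], [2=4].
Quotient map π: X → X/∼ sends 1 ↦ [1=3], 2 ↦ [2=4], 3 ↦ [1=3], 4 ↦ [2=4].
For each subset V ⊆ X/∼, compute π^{-1}(V) ⊆ X and check whether π^{-1}(V) ∈ τ. V is open in τ_Q iff π^{-1}(V) ∈ τ.
  V = {}: π^{-1}(V) = ∅ ∈ τ ✓.
  V = {[1=3]}: π^{-1}(V) = {1, 3} ∉ τ ✗.
  V = {[2=4]}: π^{-1}(V) = {2, 4} ∉ τ ✗.
  V = {[1=3], [2=4]}: π^{-1}(V) = {1, 2, 3, 4} ∈ τ ✓.
Open sets in the quotient: τ_Q = {{}, {[1=3], [2=4]}} (2 elements).


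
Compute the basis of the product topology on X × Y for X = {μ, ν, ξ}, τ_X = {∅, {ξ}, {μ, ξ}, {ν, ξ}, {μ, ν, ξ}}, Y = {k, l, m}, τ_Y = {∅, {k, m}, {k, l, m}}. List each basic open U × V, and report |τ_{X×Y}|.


Basis B = {∅ × ∅, {ξ} × {k, m}, {ξ} × {k, l, m}, {μ, ξ} × {k, m}, {ν, ξ} × {k, m}, {μ, ξ} × {k, l, m}, {μ, ν, ξ} × {k, m}, {ν, ξ} × {k, l, m}, {μ, ν, ξ} × {k, l, m}}; |τ_{X×Y}| = 14.

Enumerate products U × V with U ∈ τ_X, V ∈ τ_Y (deduplicated):
  ∅ × ∅ = {} (∅)
  {ξ} × {k, m} = {(ξ,k), (ξ,m)}
  {ξ} × {k, l, m} = {(ξ,k), (ξ,l), (ξ,m)}
  {μ, ξ} × {k, m} = {(μ,k), (μ,m), (ξ,k), (ξ,m)}
  {ν, ξ} × {k, m} = {(ν,k), (ν,m), (ξ,k), (ξ,m)}
  {μ, ξ} × {k, l, m} = {(μ,k), (μ,l), (μ,m), (ξ,k), (ξ,l), (ξ,m)}
  {μ, ν, ξ} × {k, m} = {(μ,k), (μ,m), (ν,k), (ν,m), (ξ,k), (ξ,m)}
  {ν, ξ} × {k, l, m} = {(ν,k), (ν,l), (ν,m), (ξ,k), (ξ,l), (ξ,m)}
  {μ, ν, ξ} × {k, l, m} = {(μ,k), (μ,l), (μ,m), (ν,k), (ν,l), (ν,m), (ξ,k), (ξ,l), (ξ,m)}
These 9 distinct sets form the basis B.
Close under arbitrary unions to get τ_{X×Y}; counting gives |τ_{X×Y}| = 14.


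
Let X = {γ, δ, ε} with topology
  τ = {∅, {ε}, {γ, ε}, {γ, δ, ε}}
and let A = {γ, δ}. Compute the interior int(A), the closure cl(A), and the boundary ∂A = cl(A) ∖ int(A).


int(A) = ∅, cl(A) = {γ, δ}, ∂A = {γ, δ}.

Closed sets in (X, τ) are complements of opens:
  closed(X, τ) = {∅, {δ}, {γ, δ}, {γ, δ, ε}}.
int(A) = ⋃ {U ∈ τ : U ⊆ A}. Opens contained in A: ∅.
Taking the union of these: int(A) = ∅.
cl(A) = ⋂ {C closed : A ⊆ C}. Closed sets containing A: {γ, δ}, {γ, δ, ε}.
Intersecting these: cl(A) = {γ, δ}.
∂A = cl(A) ∖ int(A) = {γ, δ} ∖ ∅ = {γ, δ}.


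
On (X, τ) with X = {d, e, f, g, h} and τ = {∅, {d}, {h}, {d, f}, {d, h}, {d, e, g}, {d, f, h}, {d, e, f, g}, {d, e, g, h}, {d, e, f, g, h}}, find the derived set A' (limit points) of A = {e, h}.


A' = {g}

For each x ∈ X, list the open sets U ∈ τ with x ∈ U, then check whether U ∩ (A ∖ {x}) ≠ ∅ for every such U.
  x = d: open {d} ∋ x has {d} ∩ (A ∖ {d}) = ∅, so x is NOT a limit point.
  x = e: open {d, e, g} ∋ x has {d, e, g} ∩ (A ∖ {e}) = ∅, so x is NOT a limit point.
  x = f: open {d, f} ∋ x has {d, f} ∩ (A ∖ {f}) = ∅, so x is NOT a limit point.
  x = g: opens ∋ x are {d, e, g}, {d, e, f, g}, {d, e, g, h}, {d, e, f, g, h}; each meets A ∖ {g}, so x IS a limit point.
  x = h: open {h} ∋ x has {h} ∩ (A ∖ {h}) = ∅, so x is NOT a limit point.
Collecting: A' = {g}.


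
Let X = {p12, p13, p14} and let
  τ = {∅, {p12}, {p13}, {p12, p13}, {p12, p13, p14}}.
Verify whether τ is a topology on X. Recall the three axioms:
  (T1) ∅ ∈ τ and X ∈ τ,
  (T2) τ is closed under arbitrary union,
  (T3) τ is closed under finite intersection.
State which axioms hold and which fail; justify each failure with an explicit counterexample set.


τ IS a topology on X.

Axiom (T1): ∅ ∈ τ? Yes; X ∈ τ? Yes.
Axiom (T2/T3): check pairwise unions and intersections of members of τ.
All pairwise intersections and unions checked — each lies in τ. Therefore τ satisfies (T1), (T2), (T3): it IS a topology on X.


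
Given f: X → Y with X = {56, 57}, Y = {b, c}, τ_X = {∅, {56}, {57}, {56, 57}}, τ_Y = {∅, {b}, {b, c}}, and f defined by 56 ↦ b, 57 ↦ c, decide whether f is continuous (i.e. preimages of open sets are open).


f IS continuous.

Compute f^{-1}(U) for each U ∈ τ_Y:
  U = ∅: f^{-1}(U) = ∅ ∈ τ_X ✓.
  U = {b}: f^{-1}(U) = {56} ∈ τ_X ✓.
  U = {b, c}: f^{-1}(U) = {56, 57} ∈ τ_X ✓.
Every preimage lies in τ_X, so f IS continuous.


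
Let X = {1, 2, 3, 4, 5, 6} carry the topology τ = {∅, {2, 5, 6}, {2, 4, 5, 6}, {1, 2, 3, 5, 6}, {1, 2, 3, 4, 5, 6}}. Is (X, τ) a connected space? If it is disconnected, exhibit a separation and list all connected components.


(X, τ) is connected.

Find clopen sets (U ∈ τ with X ∖ U ∈ τ):
  U = ∅, X ∖ U = {1, 2, 3, 4, 5, 6} — both open, so U is clopen.
  U = {1, 2, 3, 4, 5, 6}, X ∖ U = ∅ — both open, so U is clopen.
Only trivial clopens (∅ and X) exist, so (X, τ) is connected.
Compute connected components by grouping points that agree on all clopens:
  component: {1, 2, 3, 4, 5, 6}


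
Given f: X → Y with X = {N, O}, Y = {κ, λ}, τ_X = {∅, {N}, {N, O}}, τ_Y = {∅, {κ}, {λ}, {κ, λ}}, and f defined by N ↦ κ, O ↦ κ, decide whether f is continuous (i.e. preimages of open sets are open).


f IS continuous.

Compute f^{-1}(U) for each U ∈ τ_Y:
  U = ∅: f^{-1}(U) = ∅ ∈ τ_X ✓.
  U = {κ}: f^{-1}(U) = {N, O} ∈ τ_X ✓.
  U = {λ}: f^{-1}(U) = ∅ ∈ τ_X ✓.
  U = {κ, λ}: f^{-1}(U) = {N, O} ∈ τ_X ✓.
Every preimage lies in τ_X, so f IS continuous.


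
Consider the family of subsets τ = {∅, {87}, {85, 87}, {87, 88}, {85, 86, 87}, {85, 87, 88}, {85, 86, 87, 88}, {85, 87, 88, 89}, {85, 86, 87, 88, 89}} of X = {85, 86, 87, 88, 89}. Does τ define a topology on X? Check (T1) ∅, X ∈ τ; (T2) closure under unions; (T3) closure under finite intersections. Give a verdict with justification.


τ IS a topology on X.

Axiom (T1): ∅ ∈ τ? Yes; X ∈ τ? Yes.
Axiom (T2/T3): check pairwise unions and intersections of members of τ.
All pairwise intersections and unions checked — each lies in τ. Therefore τ satisfies (T1), (T2), (T3): it IS a topology on X.


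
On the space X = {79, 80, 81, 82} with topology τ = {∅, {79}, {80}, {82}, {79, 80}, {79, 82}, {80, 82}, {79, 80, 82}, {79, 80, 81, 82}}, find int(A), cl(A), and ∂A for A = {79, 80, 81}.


int(A) = {79, 80}, cl(A) = {79, 80, 81}, ∂A = {81}.

Closed sets in (X, τ) are complements of opens:
  closed(X, τ) = {∅, {81}, {79, 81}, {80, 81}, {81, 82}, {79, 80, 81}, {79, 81, 82}, {80, 81, 82}, {79, 80, 81, 82}}.
int(A) = ⋃ {U ∈ τ : U ⊆ A}. Opens contained in A: ∅, {79}, {80}, {79, 80}.
Taking the union of these: int(A) = {79, 80}.
cl(A) = ⋂ {C closed : A ⊆ C}. Closed sets containing A: {79, 80, 81}, {79, 80, 81, 82}.
Intersecting these: cl(A) = {79, 80, 81}.
∂A = cl(A) ∖ int(A) = {79, 80, 81} ∖ {79, 80} = {81}.


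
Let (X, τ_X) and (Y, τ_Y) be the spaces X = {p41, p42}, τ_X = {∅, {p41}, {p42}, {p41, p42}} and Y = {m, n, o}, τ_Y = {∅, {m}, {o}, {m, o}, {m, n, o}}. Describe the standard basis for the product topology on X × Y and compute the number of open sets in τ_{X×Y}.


Basis B = {∅ × ∅, {p41} × {m}, {p41} × {o}, {p42} × {m}, {p42} × {o}, {p41} × {m, o}, {p41, p42} × {m}, {p41, p42} × {o}, {p42} × {m, o}, {p41} × {m, n, o}, {p42} × {m, n, o}, {p41, p42} × {m, o}, {p41, p42} × {m, n, o}}; |τ_{X×Y}| = 25.

Enumerate products U × V with U ∈ τ_X, V ∈ τ_Y (deduplicated):
  ∅ × ∅ = {} (∅)
  {p41} × {m} = {(p41,m)}
  {p41} × {o} = {(p41,o)}
  {p42} × {m} = {(p42,m)}
  {p42} × {o} = {(p42,o)}
  {p41} × {m, o} = {(p41,m), (p41,o)}
  {p41, p42} × {m} = {(p41,m), (p42,m)}
  {p41, p42} × {o} = {(p41,o), (p42,o)}
  {p42} × {m, o} = {(p42,m), (p42,o)}
  {p41} × {m, n, o} = {(p41,m), (p41,n), (p41,o)}
  {p42} × {m, n, o} = {(p42,m), (p42,n), (p42,o)}
  {p41, p42} × {m, o} = {(p41,m), (p41,o), (p42,m), (p42,o)}
  {p41, p42} × {m, n, o} = {(p41,m), (p41,n), (p41,o), (p42,m), (p42,n), (p42,o)}
These 13 distinct sets form the basis B.
Close under arbitrary unions to get τ_{X×Y}; counting gives |τ_{X×Y}| = 25.


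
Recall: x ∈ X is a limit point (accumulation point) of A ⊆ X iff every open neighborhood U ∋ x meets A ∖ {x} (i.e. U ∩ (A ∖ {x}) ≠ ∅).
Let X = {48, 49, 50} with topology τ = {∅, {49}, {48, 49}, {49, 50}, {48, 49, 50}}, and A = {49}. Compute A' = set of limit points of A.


A' = {48, 50}

For each x ∈ X, list the open sets U ∈ τ with x ∈ U, then check whether U ∩ (A ∖ {x}) ≠ ∅ for every such U.
  x = 48: opens ∋ x are {48, 49}, {48, 49, 50}; each meets A ∖ {48}, so x IS a limit point.
  x = 49: open {49} ∋ x has {49} ∩ (A ∖ {49}) = ∅, so x is NOT a limit point.
  x = 50: opens ∋ x are {49, 50}, {48, 49, 50}; each meets A ∖ {50}, so x IS a limit point.
Collecting: A' = {48, 50}.


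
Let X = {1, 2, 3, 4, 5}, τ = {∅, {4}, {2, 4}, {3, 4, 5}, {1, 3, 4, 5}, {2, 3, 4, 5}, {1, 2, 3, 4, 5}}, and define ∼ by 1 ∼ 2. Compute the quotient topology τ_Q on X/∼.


X/∼ = {[1=2], [3], [4], [5]}; |τ_Q| = 4.

Equivalence classes: [1=2], [3], [4], [5].
Quotient map π: X → X/∼ sends 1 ↦ [1=2], 2 ↦ [1=2], 3 ↦ [3], 4 ↦ [4], 5 ↦ [5].
For each subset V ⊆ X/∼, compute π^{-1}(V) ⊆ X and check whether π^{-1}(V) ∈ τ. V is open in τ_Q iff π^{-1}(V) ∈ τ.
  V = {}: π^{-1}(V) = ∅ ∈ τ ✓.
  V = {[1=2]}: π^{-1}(V) = {1, 2} ∉ τ ✗.
  V = {[3]}: π^{-1}(V) = {3} ∉ τ ✗.
  V = {[1=2], [3]}: π^{-1}(V) = {1, 2, 3} ∉ τ ✗.
  V = {[4]}: π^{-1}(V) = {4} ∈ τ ✓.
  V = {[1=2], [4]}: π^{-1}(V) = {1, 2, 4} ∉ τ ✗.
  V = {[3], [4]}: π^{-1}(V) = {3, 4} ∉ τ ✗.
  V = {[1=2], [3], [4]}: π^{-1}(V) = {1, 2, 3, 4} ∉ τ ✗.
  V = {[5]}: π^{-1}(V) = {5} ∉ τ ✗.
  V = {[1=2], [5]}: π^{-1}(V) = {1, 2, 5} ∉ τ ✗.
  V = {[3], [5]}: π^{-1}(V) = {3, 5} ∉ τ ✗.
  V = {[1=2], [3], [5]}: π^{-1}(V) = {1, 2, 3, 5} ∉ τ ✗.
  V = {[4], [5]}: π^{-1}(V) = {4, 5} ∉ τ ✗.
  V = {[1=2], [4], [5]}: π^{-1}(V) = {1, 2, 4, 5} ∉ τ ✗.
  V = {[3], [4], [5]}: π^{-1}(V) = {3, 4, 5} ∈ τ ✓.
  V = {[1=2], [3], [4], [5]}: π^{-1}(V) = {1, 2, 3, 4, 5} ∈ τ ✓.
Open sets in the quotient: τ_Q = {{}, {[4]}, {[3], [4], [5]}, {[1=2], [3], [4], [5]}} (4 elements).


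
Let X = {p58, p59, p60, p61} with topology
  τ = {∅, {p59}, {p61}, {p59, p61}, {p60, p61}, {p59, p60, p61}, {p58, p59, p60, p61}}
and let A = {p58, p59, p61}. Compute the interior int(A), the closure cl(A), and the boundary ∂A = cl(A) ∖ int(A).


int(A) = {p59, p61}, cl(A) = {p58, p59, p60, p61}, ∂A = {p58, p60}.

Closed sets in (X, τ) are complements of opens:
  closed(X, τ) = {∅, {p58}, {p58, p59}, {p58, p60}, {p58, p59, p60}, {p58, p60, p61}, {p58, p59, p60, p61}}.
int(A) = ⋃ {U ∈ τ : U ⊆ A}. Opens contained in A: ∅, {p59}, {p61}, {p59, p61}.
Taking the union of these: int(A) = {p59, p61}.
cl(A) = ⋂ {C closed : A ⊆ C}. Closed sets containing A: {p58, p59, p60, p61}.
Intersecting these: cl(A) = {p58, p59, p60, p61}.
∂A = cl(A) ∖ int(A) = {p58, p59, p60, p61} ∖ {p59, p61} = {p58, p60}.


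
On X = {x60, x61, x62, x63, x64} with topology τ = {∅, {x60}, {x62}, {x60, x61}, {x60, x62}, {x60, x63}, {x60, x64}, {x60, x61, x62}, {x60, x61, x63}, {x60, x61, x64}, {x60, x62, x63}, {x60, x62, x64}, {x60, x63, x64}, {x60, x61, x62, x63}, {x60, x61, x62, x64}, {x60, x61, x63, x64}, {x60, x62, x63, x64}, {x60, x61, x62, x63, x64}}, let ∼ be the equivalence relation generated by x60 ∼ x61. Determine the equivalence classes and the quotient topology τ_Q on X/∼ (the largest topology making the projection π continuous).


X/∼ = {[x60=x61], [x62], [x63], [x64]}; |τ_Q| = 10.

Equivalence classes: [x60=x61], [x62], [x63], [x64].
Quotient map π: X → X/∼ sends x60 ↦ [x60=x61], x61 ↦ [x60=x61], x62 ↦ [x62], x63 ↦ [x63], x64 ↦ [x64].
For each subset V ⊆ X/∼, compute π^{-1}(V) ⊆ X and check whether π^{-1}(V) ∈ τ. V is open in τ_Q iff π^{-1}(V) ∈ τ.
  V = {}: π^{-1}(V) = ∅ ∈ τ ✓.
  V = {[x60=x61]}: π^{-1}(V) = {x60, x61} ∈ τ ✓.
  V = {[x62]}: π^{-1}(V) = {x62} ∈ τ ✓.
  V = {[x60=x61], [x62]}: π^{-1}(V) = {x60, x61, x62} ∈ τ ✓.
  V = {[x63]}: π^{-1}(V) = {x63} ∉ τ ✗.
  V = {[x60=x61], [x63]}: π^{-1}(V) = {x60, x61, x63} ∈ τ ✓.
  V = {[x62], [x63]}: π^{-1}(V) = {x62, x63} ∉ τ ✗.
  V = {[x60=x61], [x62], [x63]}: π^{-1}(V) = {x60, x61, x62, x63} ∈ τ ✓.
  V = {[x64]}: π^{-1}(V) = {x64} ∉ τ ✗.
  V = {[x60=x61], [x64]}: π^{-1}(V) = {x60, x61, x64} ∈ τ ✓.
  V = {[x62], [x64]}: π^{-1}(V) = {x62, x64} ∉ τ ✗.
  V = {[x60=x61], [x62], [x64]}: π^{-1}(V) = {x60, x61, x62, x64} ∈ τ ✓.
  V = {[x63], [x64]}: π^{-1}(V) = {x63, x64} ∉ τ ✗.
  V = {[x60=x61], [x63], [x64]}: π^{-1}(V) = {x60, x61, x63, x64} ∈ τ ✓.
  V = {[x62], [x63], [x64]}: π^{-1}(V) = {x62, x63, x64} ∉ τ ✗.
  V = {[x60=x61], [x62], [x63], [x64]}: π^{-1}(V) = {x60, x61, x62, x63, x64} ∈ τ ✓.
Open sets in the quotient: τ_Q = {{}, {[x60=x61]}, {[x62]}, {[x60=x61], [x62]}, {[x60=x61], [x63]}, {[x60=x61], [x62], [x63]}, {[x60=x61], [x64]}, {[x60=x61], [x62], [x64]}, {[x60=x61], [x63], [x64]}, {[x60=x61], [x62], [x63], [x64]}} (10 elements).


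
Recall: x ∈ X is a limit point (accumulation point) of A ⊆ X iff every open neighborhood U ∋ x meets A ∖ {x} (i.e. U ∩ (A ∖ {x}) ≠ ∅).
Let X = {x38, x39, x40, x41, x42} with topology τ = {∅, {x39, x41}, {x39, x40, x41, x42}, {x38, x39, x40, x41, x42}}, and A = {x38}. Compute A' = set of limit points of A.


A' = ∅

For each x ∈ X, list the open sets U ∈ τ with x ∈ U, then check whether U ∩ (A ∖ {x}) ≠ ∅ for every such U.
  x = x38: open {x38, x39, x40, x41, x42} ∋ x has {x38, x39, x40, x41, x42} ∩ (A ∖ {x38}) = ∅, so x is NOT a limit point.
  x = x39: open {x39, x41} ∋ x has {x39, x41} ∩ (A ∖ {x39}) = ∅, so x is NOT a limit point.
  x = x40: open {x39, x40, x41, x42} ∋ x has {x39, x40, x41, x42} ∩ (A ∖ {x40}) = ∅, so x is NOT a limit point.
  x = x41: open {x39, x41} ∋ x has {x39, x41} ∩ (A ∖ {x41}) = ∅, so x is NOT a limit point.
  x = x42: open {x39, x40, x41, x42} ∋ x has {x39, x40, x41, x42} ∩ (A ∖ {x42}) = ∅, so x is NOT a limit point.
Collecting: A' = ∅.


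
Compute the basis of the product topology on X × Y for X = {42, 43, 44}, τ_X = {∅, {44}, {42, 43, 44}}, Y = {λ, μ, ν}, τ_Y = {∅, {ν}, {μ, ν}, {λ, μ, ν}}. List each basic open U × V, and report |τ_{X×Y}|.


Basis B = {∅ × ∅, {44} × {ν}, {44} × {μ, ν}, {42, 43, 44} × {ν}, {44} × {λ, μ, ν}, {42, 43, 44} × {μ, ν}, {42, 43, 44} × {λ, μ, ν}}; |τ_{X×Y}| = 10.

Enumerate products U × V with U ∈ τ_X, V ∈ τ_Y (deduplicated):
  ∅ × ∅ = {} (∅)
  {44} × {ν} = {(44,ν)}
  {44} × {μ, ν} = {(44,μ), (44,ν)}
  {42, 43, 44} × {ν} = {(42,ν), (43,ν), (44,ν)}
  {44} × {λ, μ, ν} = {(44,λ), (44,μ), (44,ν)}
  {42, 43, 44} × {μ, ν} = {(42,μ), (42,ν), (43,μ), (43,ν), (44,μ), (44,ν)}
  {42, 43, 44} × {λ, μ, ν} = {(42,λ), (42,μ), (42,ν), (43,λ), (43,μ), (43,ν), (44,λ), (44,μ), (44,ν)}
These 7 distinct sets form the basis B.
Close under arbitrary unions to get τ_{X×Y}; counting gives |τ_{X×Y}| = 10.


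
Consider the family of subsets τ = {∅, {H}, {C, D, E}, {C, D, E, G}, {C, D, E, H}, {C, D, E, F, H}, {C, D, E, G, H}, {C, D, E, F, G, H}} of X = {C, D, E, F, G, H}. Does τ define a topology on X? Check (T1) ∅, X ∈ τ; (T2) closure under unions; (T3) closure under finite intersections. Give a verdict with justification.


τ IS a topology on X.

Axiom (T1): ∅ ∈ τ? Yes; X ∈ τ? Yes.
Axiom (T2/T3): check pairwise unions and intersections of members of τ.
All pairwise intersections and unions checked — each lies in τ. Therefore τ satisfies (T1), (T2), (T3): it IS a topology on X.


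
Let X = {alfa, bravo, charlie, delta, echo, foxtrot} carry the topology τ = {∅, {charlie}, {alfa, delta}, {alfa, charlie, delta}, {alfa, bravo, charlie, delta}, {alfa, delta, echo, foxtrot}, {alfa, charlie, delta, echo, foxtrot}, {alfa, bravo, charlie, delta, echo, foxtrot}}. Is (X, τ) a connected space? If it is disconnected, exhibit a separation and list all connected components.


(X, τ) is connected.

Find clopen sets (U ∈ τ with X ∖ U ∈ τ):
  U = ∅, X ∖ U = {alfa, bravo, charlie, delta, echo, foxtrot} — both open, so U is clopen.
  U = {alfa, bravo, charlie, delta, echo, foxtrot}, X ∖ U = ∅ — both open, so U is clopen.
Only trivial clopens (∅ and X) exist, so (X, τ) is connected.
Compute connected components by grouping points that agree on all clopens:
  component: {alfa, bravo, charlie, delta, echo, foxtrot}


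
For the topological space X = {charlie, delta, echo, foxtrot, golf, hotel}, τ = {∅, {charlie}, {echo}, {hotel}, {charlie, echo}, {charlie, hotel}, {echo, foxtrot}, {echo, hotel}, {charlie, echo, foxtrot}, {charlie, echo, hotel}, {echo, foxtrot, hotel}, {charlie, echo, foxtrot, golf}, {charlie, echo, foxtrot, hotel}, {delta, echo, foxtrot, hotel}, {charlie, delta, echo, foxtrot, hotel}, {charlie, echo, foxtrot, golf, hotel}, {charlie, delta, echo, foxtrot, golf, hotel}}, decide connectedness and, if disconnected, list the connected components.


(X, τ) is connected.

Find clopen sets (U ∈ τ with X ∖ U ∈ τ):
  U = ∅, X ∖ U = {charlie, delta, echo, foxtrot, golf, hotel} — both open, so U is clopen.
  U = {charlie, delta, echo, foxtrot, golf, hotel}, X ∖ U = ∅ — both open, so U is clopen.
Only trivial clopens (∅ and X) exist, so (X, τ) is connected.
Compute connected components by grouping points that agree on all clopens:
  component: {charlie, delta, echo, foxtrot, golf, hotel}


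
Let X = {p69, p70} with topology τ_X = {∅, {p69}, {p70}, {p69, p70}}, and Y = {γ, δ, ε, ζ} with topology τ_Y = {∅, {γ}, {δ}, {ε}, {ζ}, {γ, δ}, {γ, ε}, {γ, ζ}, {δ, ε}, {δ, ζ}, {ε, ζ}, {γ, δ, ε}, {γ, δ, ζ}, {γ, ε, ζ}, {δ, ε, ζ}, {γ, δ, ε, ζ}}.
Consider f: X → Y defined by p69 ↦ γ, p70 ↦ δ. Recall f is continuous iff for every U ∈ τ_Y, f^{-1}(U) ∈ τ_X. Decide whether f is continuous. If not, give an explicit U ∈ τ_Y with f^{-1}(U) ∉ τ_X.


f IS continuous.

Compute f^{-1}(U) for each U ∈ τ_Y:
  U = ∅: f^{-1}(U) = ∅ ∈ τ_X ✓.
  U = {γ}: f^{-1}(U) = {p69} ∈ τ_X ✓.
  U = {δ}: f^{-1}(U) = {p70} ∈ τ_X ✓.
  U = {ε}: f^{-1}(U) = ∅ ∈ τ_X ✓.
  U = {ζ}: f^{-1}(U) = ∅ ∈ τ_X ✓.
  U = {γ, δ}: f^{-1}(U) = {p69, p70} ∈ τ_X ✓.
  U = {γ, ε}: f^{-1}(U) = {p69} ∈ τ_X ✓.
  U = {γ, ζ}: f^{-1}(U) = {p69} ∈ τ_X ✓.
  U = {δ, ε}: f^{-1}(U) = {p70} ∈ τ_X ✓.
  U = {δ, ζ}: f^{-1}(U) = {p70} ∈ τ_X ✓.
  U = {ε, ζ}: f^{-1}(U) = ∅ ∈ τ_X ✓.
  U = {γ, δ, ε}: f^{-1}(U) = {p69, p70} ∈ τ_X ✓.
  U = {γ, δ, ζ}: f^{-1}(U) = {p69, p70} ∈ τ_X ✓.
  U = {γ, ε, ζ}: f^{-1}(U) = {p69} ∈ τ_X ✓.
  U = {δ, ε, ζ}: f^{-1}(U) = {p70} ∈ τ_X ✓.
  U = {γ, δ, ε, ζ}: f^{-1}(U) = {p69, p70} ∈ τ_X ✓.
Every preimage lies in τ_X, so f IS continuous.


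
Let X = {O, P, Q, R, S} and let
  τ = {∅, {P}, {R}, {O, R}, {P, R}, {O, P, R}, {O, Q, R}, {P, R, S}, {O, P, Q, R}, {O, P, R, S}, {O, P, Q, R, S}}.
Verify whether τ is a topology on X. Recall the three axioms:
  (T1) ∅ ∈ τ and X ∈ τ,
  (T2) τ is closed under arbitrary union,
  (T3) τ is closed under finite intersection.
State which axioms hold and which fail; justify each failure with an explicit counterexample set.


τ IS a topology on X.

Axiom (T1): ∅ ∈ τ? Yes; X ∈ τ? Yes.
Axiom (T2/T3): check pairwise unions and intersections of members of τ.
All pairwise intersections and unions checked — each lies in τ. Therefore τ satisfies (T1), (T2), (T3): it IS a topology on X.


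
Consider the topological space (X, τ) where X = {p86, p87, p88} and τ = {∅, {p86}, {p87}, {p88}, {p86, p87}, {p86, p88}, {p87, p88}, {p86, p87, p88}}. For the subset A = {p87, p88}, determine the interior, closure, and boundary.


int(A) = {p87, p88}, cl(A) = {p87, p88}, ∂A = ∅.

Closed sets in (X, τ) are complements of opens:
  closed(X, τ) = {∅, {p86}, {p87}, {p88}, {p86, p87}, {p86, p88}, {p87, p88}, {p86, p87, p88}}.
int(A) = ⋃ {U ∈ τ : U ⊆ A}. Opens contained in A: ∅, {p87}, {p88}, {p87, p88}.
Taking the union of these: int(A) = {p87, p88}.
cl(A) = ⋂ {C closed : A ⊆ C}. Closed sets containing A: {p87, p88}, {p86, p87, p88}.
Intersecting these: cl(A) = {p87, p88}.
∂A = cl(A) ∖ int(A) = {p87, p88} ∖ {p87, p88} = ∅.


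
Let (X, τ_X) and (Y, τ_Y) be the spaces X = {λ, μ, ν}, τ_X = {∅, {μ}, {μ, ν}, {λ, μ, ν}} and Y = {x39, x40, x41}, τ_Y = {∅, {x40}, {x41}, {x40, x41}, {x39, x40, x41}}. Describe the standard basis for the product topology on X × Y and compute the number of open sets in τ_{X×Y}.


Basis B = {∅ × ∅, {μ} × {x40}, {μ} × {x41}, {μ} × {x40, x41}, {μ, ν} × {x40}, {μ, ν} × {x41}, {λ, μ, ν} × {x40}, {λ, μ, ν} × {x41}, {μ} × {x39, x40, x41}, {μ, ν} × {x40, x41}, {λ, μ, ν} × {x40, x41}, {μ, ν} × {x39, x40, x41}, {λ, μ, ν} × {x39, x40, x41}}; |τ_{X×Y}| = 30.

Enumerate products U × V with U ∈ τ_X, V ∈ τ_Y (deduplicated):
  ∅ × ∅ = {} (∅)
  {μ} × {x40} = {(μ,x40)}
  {μ} × {x41} = {(μ,x41)}
  {μ} × {x40, x41} = {(μ,x40), (μ,x41)}
  {μ, ν} × {x40} = {(μ,x40), (ν,x40)}
  {μ, ν} × {x41} = {(μ,x41), (ν,x41)}
  {λ, μ, ν} × {x40} = {(λ,x40), (μ,x40), (ν,x40)}
  {λ, μ, ν} × {x41} = {(λ,x41), (μ,x41), (ν,x41)}
  {μ} × {x39, x40, x41} = {(μ,x39), (μ,x40), (μ,x41)}
  {μ, ν} × {x40, x41} = {(μ,x40), (μ,x41), (ν,x40), (ν,x41)}
  {λ, μ, ν} × {x40, x41} = {(λ,x40), (λ,x41), (μ,x40), (μ,x41), (ν,x40), (ν,x41)}
  {μ, ν} × {x39, x40, x41} = {(μ,x39), (μ,x40), (μ,x41), (ν,x39), (ν,x40), (ν,x41)}
  {λ, μ, ν} × {x39, x40, x41} = {(λ,x39), (λ,x40), (λ,x41), (μ,x39), (μ,x40), (μ,x41), (ν,x39), (ν,x40), (ν,x41)}
These 13 distinct sets form the basis B.
Close under arbitrary unions to get τ_{X×Y}; counting gives |τ_{X×Y}| = 30.
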